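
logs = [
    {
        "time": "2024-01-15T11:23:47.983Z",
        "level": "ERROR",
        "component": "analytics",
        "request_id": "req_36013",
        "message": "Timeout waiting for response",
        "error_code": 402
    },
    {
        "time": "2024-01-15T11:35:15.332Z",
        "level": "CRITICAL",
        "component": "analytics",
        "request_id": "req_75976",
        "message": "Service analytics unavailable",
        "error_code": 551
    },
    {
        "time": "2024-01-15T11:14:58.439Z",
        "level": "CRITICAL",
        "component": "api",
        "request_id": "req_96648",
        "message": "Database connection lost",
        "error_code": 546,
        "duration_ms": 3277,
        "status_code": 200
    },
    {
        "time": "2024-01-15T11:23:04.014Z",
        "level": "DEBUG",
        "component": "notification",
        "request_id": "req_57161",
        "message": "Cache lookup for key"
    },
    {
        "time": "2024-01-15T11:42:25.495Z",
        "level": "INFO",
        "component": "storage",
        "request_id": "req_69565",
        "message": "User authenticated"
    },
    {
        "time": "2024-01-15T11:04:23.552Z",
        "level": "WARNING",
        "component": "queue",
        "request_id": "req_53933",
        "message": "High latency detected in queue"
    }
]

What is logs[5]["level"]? "WARNING"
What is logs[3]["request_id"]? "req_57161"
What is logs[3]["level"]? "DEBUG"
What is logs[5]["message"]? "High latency detected in queue"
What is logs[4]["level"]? "INFO"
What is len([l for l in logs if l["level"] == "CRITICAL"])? 2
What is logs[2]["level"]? "CRITICAL"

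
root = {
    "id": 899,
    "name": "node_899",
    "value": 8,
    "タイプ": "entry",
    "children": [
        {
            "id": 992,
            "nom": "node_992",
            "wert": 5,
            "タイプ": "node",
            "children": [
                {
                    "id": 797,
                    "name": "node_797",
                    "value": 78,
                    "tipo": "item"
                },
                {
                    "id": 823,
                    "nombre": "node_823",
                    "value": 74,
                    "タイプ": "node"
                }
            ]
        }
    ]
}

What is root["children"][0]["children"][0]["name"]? "node_797"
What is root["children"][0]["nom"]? "node_992"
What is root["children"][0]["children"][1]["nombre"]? "node_823"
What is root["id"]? 899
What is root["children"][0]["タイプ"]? "node"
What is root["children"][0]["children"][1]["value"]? 74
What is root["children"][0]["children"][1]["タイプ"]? "node"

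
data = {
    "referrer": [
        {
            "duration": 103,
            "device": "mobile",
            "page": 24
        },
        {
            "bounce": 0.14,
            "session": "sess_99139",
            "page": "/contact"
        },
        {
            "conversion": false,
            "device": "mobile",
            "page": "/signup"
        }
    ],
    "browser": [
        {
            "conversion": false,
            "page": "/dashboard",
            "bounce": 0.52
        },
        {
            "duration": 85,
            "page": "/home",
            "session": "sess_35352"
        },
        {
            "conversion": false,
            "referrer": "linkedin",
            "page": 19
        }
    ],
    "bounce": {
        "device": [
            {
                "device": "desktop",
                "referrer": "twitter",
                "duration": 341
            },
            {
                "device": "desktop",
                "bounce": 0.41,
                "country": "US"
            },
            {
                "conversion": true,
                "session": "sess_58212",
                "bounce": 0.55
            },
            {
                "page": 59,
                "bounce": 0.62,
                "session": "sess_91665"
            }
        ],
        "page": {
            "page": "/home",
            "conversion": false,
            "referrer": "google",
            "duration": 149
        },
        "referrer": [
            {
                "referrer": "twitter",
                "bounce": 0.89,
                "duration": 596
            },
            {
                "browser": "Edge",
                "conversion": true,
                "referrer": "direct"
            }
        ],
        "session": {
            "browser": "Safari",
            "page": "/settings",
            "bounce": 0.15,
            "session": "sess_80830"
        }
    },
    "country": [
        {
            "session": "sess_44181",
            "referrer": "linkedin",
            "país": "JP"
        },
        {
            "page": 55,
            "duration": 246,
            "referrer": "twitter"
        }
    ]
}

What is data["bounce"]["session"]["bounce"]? 0.15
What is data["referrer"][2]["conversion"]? False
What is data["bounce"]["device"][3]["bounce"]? 0.62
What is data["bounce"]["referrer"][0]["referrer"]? "twitter"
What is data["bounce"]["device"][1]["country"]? "US"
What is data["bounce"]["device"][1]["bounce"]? 0.41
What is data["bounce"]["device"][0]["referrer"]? "twitter"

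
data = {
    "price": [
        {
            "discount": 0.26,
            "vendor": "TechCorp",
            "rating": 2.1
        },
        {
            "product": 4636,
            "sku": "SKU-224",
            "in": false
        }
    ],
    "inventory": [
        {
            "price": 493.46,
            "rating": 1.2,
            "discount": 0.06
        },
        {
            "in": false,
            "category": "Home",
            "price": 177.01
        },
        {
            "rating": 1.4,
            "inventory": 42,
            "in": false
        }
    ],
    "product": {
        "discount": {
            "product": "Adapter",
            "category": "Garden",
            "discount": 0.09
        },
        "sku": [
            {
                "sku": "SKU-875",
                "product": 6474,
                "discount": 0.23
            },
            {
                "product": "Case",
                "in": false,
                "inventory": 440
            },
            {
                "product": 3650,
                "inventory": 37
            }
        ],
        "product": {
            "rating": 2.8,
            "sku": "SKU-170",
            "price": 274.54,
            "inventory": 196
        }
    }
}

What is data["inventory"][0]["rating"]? 1.2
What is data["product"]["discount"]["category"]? "Garden"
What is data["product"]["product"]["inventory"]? 196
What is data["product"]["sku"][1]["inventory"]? 440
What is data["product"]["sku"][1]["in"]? False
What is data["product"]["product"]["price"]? 274.54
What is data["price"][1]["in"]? False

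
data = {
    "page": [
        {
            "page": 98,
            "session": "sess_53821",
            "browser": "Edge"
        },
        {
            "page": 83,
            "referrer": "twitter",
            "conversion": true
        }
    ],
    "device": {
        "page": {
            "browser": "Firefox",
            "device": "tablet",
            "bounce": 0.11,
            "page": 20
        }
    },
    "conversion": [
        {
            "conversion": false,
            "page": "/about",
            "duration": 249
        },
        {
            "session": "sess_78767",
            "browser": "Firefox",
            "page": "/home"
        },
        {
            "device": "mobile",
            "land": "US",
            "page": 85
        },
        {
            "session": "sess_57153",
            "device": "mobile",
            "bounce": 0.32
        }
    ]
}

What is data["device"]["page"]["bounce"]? 0.11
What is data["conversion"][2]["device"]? "mobile"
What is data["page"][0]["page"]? 98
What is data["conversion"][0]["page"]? "/about"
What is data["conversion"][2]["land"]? "US"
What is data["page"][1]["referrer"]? "twitter"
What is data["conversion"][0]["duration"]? 249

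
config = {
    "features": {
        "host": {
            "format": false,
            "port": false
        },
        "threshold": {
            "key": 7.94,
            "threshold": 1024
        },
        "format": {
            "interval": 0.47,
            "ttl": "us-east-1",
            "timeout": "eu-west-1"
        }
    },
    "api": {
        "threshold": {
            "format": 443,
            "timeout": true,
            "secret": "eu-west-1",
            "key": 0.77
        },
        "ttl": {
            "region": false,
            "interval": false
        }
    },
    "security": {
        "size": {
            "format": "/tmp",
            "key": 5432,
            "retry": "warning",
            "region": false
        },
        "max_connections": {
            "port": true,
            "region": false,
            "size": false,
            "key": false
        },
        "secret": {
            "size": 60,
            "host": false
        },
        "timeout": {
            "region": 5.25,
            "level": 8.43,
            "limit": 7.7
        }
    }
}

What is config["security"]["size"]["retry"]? "warning"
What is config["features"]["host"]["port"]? False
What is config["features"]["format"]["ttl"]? "us-east-1"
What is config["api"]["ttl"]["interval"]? False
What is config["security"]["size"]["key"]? 5432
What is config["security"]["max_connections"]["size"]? False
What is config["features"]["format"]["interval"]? 0.47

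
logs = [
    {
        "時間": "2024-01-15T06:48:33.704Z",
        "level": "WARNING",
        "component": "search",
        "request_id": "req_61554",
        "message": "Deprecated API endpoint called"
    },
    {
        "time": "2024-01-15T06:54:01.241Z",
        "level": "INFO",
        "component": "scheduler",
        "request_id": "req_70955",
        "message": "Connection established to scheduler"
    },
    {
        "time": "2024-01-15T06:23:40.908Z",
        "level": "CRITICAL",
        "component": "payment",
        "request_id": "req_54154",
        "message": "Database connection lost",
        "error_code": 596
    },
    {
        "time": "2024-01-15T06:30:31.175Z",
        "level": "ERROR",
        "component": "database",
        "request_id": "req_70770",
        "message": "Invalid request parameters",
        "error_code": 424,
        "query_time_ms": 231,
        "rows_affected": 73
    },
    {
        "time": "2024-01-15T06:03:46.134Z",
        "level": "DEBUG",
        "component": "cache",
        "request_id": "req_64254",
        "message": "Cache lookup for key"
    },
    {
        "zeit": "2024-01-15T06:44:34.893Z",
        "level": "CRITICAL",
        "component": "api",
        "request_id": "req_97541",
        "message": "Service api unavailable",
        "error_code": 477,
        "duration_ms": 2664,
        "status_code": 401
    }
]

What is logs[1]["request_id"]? "req_70955"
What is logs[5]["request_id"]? "req_97541"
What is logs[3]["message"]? "Invalid request parameters"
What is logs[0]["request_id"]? "req_61554"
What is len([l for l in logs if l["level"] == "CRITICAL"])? 2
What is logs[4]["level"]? "DEBUG"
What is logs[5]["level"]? "CRITICAL"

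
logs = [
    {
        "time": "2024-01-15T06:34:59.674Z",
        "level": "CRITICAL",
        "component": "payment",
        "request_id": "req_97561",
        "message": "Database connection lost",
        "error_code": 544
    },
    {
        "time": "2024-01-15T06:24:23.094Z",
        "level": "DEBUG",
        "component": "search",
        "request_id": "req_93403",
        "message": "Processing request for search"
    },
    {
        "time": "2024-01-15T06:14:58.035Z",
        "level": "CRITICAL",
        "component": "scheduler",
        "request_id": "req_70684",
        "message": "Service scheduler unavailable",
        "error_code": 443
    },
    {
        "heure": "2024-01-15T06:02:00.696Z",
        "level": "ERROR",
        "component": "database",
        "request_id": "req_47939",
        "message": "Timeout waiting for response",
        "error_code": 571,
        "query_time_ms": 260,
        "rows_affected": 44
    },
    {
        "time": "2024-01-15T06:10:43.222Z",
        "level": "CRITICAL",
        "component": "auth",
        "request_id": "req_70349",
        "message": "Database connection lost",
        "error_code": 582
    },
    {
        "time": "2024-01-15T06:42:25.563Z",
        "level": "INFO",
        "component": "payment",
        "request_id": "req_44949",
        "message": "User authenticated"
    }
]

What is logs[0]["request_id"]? "req_97561"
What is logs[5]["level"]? "INFO"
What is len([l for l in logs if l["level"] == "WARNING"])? 0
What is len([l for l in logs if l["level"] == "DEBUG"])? 1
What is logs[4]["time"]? "2024-01-15T06:10:43.222Z"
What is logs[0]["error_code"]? 544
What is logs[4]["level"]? "CRITICAL"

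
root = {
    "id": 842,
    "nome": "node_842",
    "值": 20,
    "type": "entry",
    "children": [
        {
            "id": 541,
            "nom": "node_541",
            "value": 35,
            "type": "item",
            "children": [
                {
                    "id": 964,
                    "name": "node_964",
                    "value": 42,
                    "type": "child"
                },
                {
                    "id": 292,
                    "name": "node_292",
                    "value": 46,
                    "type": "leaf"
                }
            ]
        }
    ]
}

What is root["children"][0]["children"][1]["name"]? "node_292"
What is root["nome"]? "node_842"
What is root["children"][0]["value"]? 35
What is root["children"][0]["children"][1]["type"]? "leaf"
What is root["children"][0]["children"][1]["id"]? 292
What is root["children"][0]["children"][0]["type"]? "child"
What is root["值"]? 20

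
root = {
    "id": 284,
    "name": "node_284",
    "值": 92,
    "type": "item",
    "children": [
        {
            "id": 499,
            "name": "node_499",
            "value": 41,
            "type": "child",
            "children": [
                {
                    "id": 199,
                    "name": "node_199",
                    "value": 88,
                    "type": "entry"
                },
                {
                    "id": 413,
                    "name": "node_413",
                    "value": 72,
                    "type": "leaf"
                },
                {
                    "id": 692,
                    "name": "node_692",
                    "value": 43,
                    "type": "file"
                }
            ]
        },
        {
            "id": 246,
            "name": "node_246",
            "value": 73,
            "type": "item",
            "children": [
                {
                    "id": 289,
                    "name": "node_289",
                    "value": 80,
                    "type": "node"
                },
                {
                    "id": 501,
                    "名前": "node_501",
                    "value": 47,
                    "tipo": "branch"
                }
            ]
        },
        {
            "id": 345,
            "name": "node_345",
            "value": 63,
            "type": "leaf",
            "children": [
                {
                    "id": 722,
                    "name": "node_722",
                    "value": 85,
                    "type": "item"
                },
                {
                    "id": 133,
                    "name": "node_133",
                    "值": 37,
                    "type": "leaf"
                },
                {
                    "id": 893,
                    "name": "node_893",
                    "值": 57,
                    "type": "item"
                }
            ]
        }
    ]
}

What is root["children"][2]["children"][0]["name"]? "node_722"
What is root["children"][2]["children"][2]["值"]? 57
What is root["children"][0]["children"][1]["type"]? "leaf"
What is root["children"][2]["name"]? "node_345"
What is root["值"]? 92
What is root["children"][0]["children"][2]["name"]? "node_692"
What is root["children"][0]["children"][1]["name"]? "node_413"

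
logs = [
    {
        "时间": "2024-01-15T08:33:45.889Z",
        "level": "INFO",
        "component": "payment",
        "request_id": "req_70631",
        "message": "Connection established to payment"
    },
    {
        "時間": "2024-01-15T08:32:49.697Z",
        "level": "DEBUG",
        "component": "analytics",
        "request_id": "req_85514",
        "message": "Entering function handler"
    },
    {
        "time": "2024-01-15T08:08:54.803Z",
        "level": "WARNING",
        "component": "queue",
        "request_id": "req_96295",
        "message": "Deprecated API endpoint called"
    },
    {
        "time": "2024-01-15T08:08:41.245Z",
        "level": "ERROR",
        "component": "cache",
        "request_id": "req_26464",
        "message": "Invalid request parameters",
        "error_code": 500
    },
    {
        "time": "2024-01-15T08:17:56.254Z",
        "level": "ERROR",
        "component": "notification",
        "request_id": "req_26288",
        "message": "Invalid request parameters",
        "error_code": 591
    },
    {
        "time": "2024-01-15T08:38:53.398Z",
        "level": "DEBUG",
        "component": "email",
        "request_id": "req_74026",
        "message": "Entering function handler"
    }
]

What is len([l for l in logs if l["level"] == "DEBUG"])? 2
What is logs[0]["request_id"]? "req_70631"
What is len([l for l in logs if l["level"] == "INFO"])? 1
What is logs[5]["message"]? "Entering function handler"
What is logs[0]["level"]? "INFO"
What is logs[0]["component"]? "payment"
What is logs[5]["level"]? "DEBUG"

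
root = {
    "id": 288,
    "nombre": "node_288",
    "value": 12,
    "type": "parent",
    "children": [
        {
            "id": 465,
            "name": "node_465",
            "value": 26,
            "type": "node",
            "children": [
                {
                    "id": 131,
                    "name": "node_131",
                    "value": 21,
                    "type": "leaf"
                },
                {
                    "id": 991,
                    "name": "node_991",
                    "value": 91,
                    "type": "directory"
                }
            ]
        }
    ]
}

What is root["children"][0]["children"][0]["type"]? "leaf"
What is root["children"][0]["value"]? 26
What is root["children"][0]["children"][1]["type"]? "directory"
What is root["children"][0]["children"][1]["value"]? 91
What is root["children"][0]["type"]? "node"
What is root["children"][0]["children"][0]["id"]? 131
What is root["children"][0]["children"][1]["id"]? 991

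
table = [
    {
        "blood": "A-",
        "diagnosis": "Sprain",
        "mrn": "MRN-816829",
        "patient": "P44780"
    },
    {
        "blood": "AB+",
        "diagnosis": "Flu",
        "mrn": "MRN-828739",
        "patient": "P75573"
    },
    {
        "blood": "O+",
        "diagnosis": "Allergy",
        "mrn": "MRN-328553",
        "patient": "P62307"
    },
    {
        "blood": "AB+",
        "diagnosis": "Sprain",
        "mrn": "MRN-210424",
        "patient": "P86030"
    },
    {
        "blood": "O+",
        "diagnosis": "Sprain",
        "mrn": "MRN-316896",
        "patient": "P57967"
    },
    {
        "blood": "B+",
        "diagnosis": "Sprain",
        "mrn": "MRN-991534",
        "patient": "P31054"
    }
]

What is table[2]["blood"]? "O+"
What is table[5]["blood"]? "B+"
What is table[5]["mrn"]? "MRN-991534"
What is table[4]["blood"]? "O+"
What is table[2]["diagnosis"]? "Allergy"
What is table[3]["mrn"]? "MRN-210424"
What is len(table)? 6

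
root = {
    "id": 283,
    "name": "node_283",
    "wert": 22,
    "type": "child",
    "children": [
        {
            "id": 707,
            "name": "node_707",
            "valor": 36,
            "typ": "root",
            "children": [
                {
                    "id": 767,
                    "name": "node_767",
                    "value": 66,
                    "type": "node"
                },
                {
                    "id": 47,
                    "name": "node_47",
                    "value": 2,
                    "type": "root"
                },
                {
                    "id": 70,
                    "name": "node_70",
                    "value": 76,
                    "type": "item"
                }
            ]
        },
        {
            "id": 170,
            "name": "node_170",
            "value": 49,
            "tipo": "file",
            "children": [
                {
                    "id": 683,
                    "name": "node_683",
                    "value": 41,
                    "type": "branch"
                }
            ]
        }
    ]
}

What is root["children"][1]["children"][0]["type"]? "branch"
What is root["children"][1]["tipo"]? "file"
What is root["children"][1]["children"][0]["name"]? "node_683"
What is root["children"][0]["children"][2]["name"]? "node_70"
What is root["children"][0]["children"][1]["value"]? 2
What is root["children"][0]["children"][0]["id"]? 767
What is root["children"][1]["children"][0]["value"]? 41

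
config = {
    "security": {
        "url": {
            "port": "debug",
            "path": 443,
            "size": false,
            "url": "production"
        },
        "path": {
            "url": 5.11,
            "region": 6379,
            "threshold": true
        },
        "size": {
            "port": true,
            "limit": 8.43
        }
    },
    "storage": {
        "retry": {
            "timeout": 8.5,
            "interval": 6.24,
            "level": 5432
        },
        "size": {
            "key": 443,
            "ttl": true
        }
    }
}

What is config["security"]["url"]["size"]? False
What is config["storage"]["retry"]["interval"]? 6.24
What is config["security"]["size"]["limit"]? 8.43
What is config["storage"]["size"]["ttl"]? True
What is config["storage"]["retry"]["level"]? 5432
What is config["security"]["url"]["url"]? "production"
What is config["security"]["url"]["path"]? 443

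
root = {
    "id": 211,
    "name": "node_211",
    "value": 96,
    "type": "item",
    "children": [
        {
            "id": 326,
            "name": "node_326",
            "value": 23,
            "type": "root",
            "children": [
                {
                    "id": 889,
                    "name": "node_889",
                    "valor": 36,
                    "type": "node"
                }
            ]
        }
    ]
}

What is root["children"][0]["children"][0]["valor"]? 36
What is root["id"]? 211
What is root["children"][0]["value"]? 23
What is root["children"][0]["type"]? "root"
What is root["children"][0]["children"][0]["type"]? "node"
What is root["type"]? "item"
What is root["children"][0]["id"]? 326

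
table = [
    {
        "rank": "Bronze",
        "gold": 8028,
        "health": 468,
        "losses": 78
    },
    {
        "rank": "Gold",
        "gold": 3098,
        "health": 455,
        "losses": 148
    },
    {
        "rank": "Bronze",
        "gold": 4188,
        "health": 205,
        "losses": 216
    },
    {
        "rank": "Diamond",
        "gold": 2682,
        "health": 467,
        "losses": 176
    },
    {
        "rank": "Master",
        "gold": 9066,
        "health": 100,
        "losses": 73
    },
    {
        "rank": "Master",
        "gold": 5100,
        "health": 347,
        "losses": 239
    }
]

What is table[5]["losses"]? 239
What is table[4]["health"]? 100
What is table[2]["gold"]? 4188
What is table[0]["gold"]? 8028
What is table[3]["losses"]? 176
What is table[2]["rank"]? "Bronze"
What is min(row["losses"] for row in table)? 73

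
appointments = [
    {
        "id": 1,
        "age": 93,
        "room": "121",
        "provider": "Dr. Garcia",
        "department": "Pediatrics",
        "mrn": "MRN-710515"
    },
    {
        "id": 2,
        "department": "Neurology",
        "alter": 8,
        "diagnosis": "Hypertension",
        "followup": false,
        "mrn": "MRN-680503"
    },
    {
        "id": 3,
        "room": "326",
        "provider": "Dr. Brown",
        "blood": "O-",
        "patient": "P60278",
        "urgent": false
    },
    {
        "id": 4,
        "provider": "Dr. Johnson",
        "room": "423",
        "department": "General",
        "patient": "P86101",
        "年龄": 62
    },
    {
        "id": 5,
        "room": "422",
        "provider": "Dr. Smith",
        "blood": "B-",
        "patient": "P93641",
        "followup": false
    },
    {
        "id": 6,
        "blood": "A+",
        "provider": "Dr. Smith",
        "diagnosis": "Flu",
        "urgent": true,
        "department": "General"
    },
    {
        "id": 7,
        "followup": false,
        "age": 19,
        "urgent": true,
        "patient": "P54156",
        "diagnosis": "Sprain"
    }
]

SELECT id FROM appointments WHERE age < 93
[7]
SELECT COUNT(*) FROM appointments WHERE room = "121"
1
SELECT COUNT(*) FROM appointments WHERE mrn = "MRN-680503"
1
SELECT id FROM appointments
[1, 2, 3, 4, 5, 6, 7]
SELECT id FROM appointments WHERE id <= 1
[1]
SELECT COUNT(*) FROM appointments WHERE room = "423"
1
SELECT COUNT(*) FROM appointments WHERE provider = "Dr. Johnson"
1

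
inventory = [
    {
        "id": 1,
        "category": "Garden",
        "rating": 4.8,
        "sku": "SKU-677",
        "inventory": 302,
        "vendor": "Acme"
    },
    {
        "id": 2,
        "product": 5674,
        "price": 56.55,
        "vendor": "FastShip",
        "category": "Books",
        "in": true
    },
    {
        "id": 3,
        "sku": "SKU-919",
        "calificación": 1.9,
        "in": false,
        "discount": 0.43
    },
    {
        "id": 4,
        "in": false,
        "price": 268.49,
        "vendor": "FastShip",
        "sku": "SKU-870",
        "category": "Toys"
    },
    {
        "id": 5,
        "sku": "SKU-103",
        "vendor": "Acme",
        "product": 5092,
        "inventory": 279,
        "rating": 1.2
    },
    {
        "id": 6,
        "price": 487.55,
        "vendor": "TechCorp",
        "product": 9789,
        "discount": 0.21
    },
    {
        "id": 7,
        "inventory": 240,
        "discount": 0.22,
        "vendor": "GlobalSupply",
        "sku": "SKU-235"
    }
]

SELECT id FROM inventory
[1, 2, 3, 4, 5, 6, 7]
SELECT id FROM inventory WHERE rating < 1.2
[]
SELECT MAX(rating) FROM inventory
4.8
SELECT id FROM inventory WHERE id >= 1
[1, 2, 3, 4, 5, 6, 7]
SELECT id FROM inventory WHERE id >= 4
[4, 5, 6, 7]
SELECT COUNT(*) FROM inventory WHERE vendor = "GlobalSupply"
1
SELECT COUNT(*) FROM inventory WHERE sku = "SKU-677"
1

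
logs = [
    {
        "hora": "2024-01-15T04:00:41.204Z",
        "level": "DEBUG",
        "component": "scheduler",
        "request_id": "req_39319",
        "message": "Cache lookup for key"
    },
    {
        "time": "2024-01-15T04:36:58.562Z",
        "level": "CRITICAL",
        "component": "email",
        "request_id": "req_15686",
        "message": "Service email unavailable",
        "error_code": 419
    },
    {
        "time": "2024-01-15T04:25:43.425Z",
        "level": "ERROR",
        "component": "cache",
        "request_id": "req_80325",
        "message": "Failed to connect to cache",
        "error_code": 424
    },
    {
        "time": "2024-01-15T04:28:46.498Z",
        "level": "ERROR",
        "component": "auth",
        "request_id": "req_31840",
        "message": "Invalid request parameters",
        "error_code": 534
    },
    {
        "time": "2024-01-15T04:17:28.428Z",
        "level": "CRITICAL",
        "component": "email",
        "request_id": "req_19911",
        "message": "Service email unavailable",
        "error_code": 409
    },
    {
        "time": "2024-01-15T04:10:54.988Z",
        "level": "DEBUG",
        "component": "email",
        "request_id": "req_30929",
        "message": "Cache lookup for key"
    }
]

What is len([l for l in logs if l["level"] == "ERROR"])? 2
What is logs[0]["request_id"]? "req_39319"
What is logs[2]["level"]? "ERROR"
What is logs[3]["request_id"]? "req_31840"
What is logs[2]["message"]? "Failed to connect to cache"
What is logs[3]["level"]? "ERROR"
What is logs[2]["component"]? "cache"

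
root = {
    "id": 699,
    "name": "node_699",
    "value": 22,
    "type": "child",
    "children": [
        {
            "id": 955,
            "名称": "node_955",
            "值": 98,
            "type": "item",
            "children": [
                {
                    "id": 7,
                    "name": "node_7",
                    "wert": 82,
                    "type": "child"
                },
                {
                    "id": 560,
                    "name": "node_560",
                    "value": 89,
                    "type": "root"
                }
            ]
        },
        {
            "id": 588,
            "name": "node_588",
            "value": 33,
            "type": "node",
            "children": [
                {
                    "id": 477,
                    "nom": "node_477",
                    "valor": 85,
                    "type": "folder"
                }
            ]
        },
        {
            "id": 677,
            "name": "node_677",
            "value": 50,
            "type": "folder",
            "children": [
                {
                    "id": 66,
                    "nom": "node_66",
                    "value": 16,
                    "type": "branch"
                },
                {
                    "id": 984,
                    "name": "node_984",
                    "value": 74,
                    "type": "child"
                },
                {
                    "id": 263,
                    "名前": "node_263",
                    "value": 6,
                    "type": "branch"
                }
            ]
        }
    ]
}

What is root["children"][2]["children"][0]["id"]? 66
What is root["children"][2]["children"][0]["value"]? 16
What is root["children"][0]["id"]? 955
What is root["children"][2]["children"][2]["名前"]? "node_263"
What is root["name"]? "node_699"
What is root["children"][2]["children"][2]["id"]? 263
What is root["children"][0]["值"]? 98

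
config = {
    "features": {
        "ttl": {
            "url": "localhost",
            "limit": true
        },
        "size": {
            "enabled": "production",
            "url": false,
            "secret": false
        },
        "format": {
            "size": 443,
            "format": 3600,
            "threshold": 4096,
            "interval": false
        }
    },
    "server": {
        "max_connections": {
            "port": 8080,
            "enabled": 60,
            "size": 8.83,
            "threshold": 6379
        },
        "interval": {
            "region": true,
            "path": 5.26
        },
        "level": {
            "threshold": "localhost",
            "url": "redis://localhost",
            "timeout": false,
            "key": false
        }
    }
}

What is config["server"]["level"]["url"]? "redis://localhost"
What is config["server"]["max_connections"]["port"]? 8080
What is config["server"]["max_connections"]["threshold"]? 6379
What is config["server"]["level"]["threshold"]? "localhost"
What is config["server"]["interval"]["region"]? True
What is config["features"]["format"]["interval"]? False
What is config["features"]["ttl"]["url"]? "localhost"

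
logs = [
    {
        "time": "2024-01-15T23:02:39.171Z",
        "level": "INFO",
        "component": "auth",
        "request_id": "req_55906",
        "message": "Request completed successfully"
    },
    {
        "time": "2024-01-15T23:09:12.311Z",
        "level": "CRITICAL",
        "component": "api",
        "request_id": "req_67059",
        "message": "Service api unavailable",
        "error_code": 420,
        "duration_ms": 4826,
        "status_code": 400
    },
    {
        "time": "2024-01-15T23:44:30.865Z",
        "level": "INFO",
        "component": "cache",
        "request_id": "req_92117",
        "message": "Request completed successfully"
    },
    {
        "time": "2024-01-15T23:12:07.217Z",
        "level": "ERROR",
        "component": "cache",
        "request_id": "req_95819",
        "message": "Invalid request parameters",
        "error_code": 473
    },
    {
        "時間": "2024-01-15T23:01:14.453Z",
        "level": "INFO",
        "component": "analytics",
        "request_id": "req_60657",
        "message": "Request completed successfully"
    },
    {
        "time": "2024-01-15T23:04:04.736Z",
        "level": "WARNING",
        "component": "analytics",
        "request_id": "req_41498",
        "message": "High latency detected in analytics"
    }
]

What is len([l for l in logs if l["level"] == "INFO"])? 3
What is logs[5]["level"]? "WARNING"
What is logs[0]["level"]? "INFO"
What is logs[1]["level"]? "CRITICAL"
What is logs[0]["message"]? "Request completed successfully"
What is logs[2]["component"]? "cache"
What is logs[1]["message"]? "Service api unavailable"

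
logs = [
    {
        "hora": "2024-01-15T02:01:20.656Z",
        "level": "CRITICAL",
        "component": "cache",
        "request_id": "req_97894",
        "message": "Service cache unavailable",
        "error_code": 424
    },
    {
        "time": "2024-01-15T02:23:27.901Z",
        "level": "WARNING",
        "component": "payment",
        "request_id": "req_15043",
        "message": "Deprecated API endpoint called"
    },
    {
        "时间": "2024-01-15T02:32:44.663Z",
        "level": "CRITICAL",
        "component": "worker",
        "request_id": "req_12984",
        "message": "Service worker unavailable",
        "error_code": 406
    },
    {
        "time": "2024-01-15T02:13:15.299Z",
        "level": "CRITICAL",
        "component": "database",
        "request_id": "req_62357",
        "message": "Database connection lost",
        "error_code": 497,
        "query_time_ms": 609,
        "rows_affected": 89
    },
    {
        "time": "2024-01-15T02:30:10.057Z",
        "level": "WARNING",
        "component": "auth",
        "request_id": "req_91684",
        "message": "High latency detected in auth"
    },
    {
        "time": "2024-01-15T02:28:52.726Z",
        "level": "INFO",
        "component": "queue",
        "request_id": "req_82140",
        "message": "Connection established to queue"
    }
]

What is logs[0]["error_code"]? 424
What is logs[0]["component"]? "cache"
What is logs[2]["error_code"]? 406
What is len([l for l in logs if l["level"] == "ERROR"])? 0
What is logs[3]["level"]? "CRITICAL"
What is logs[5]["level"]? "INFO"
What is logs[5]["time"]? "2024-01-15T02:28:52.726Z"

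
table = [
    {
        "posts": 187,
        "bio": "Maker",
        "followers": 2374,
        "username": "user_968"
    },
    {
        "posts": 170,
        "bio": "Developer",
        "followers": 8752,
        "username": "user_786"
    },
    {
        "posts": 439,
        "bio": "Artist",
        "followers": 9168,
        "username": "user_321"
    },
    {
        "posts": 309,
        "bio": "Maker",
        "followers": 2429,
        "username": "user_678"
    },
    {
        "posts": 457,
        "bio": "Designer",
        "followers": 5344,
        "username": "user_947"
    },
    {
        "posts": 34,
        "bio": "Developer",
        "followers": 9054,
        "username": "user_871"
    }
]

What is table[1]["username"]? "user_786"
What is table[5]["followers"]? 9054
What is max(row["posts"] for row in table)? 457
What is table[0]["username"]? "user_968"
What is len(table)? 6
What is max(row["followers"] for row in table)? 9168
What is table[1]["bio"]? "Developer"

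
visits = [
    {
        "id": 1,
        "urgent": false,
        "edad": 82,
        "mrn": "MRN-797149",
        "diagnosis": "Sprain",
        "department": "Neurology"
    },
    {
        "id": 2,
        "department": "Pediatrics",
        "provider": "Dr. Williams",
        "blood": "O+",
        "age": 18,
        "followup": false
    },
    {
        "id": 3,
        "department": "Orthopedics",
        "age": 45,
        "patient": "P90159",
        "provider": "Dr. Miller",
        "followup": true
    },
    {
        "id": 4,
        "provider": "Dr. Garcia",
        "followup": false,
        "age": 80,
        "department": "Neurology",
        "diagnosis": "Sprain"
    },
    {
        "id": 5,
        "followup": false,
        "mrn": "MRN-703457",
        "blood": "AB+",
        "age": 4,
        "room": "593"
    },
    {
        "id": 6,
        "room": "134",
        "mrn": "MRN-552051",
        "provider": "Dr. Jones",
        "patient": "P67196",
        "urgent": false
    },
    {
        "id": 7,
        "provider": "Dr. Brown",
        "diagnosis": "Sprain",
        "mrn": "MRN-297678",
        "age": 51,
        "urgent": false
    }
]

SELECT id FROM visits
[1, 2, 3, 4, 5, 6, 7]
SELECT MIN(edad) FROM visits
82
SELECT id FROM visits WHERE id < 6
[1, 2, 3, 4, 5]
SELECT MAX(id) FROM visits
7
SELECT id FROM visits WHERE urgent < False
[]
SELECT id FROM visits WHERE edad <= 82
[1]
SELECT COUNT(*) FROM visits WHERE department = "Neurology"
2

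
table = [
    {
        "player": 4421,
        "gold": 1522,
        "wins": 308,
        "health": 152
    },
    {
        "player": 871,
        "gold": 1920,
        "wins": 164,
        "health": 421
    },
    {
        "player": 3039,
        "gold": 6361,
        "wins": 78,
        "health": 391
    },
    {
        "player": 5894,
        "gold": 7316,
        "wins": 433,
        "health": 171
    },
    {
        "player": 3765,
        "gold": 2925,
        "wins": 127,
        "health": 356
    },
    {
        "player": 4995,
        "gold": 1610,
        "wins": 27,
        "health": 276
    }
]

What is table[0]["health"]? 152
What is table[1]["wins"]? 164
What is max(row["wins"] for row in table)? 433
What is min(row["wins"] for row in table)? 27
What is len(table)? 6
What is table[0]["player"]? 4421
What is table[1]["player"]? 871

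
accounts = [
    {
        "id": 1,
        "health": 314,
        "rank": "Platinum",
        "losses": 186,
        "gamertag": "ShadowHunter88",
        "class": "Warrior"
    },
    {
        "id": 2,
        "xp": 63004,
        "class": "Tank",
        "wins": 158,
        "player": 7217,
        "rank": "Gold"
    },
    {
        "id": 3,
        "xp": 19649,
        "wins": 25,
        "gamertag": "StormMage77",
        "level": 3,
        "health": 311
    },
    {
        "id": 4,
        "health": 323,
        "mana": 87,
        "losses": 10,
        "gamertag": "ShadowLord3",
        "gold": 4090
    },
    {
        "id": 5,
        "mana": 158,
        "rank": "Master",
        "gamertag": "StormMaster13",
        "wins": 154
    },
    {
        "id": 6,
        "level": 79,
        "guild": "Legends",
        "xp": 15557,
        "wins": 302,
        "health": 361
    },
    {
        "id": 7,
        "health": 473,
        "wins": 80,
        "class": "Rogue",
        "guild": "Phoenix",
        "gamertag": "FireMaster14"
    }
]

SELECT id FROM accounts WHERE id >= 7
[7]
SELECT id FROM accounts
[1, 2, 3, 4, 5, 6, 7]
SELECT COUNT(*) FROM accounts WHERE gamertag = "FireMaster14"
1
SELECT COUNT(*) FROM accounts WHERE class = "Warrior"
1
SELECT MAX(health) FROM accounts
473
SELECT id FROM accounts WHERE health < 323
[1, 3]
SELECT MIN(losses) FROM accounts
10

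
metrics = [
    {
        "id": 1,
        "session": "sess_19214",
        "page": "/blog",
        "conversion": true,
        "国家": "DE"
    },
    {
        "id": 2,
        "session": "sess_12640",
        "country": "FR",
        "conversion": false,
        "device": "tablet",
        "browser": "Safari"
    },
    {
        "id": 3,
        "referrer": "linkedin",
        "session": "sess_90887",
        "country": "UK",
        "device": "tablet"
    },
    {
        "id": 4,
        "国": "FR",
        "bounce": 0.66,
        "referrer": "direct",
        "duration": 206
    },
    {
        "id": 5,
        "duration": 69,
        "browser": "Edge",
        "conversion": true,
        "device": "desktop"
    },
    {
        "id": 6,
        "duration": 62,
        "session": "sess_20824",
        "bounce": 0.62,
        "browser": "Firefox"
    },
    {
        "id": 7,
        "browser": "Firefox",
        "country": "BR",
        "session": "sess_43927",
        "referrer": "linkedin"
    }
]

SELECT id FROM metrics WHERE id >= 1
[1, 2, 3, 4, 5, 6, 7]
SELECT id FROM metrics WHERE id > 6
[7]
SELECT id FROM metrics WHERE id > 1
[2, 3, 4, 5, 6, 7]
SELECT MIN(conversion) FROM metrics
False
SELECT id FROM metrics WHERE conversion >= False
[1, 2, 5]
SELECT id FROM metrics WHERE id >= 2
[2, 3, 4, 5, 6, 7]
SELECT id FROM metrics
[1, 2, 3, 4, 5, 6, 7]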